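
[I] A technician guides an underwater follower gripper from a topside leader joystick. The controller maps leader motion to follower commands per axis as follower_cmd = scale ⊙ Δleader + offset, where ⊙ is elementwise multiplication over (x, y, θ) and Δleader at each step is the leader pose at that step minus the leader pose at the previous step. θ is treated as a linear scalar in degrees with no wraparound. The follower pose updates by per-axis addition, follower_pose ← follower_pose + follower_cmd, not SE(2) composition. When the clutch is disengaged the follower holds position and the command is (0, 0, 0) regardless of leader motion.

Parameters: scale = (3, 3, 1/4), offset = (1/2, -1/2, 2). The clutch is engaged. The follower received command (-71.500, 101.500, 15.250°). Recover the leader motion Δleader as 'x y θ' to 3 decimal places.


-24.000 34.000 53.000

axis x: (-71.500 − 1/2) / (3) = -24.000
axis y: (101.500 − -1/2) / (3) = 34.000
axis θ: (15.250 − 2) / (1/4) = 53.000


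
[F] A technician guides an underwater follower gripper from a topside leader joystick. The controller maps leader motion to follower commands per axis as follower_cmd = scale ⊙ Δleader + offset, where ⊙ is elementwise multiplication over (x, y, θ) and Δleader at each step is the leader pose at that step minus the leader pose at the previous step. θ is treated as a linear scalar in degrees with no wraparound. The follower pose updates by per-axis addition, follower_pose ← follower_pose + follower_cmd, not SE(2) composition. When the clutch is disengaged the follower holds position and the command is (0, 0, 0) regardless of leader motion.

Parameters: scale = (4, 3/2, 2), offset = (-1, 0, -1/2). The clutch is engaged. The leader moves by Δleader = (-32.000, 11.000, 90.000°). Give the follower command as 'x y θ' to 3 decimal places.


axis x: 4·-32.000 + -1 = -129.000
axis y: 3/2·11.000 + 0 = 16.500
axis θ: 2·90.000 + -1/2 = 179.500

-129.000 16.500 179.500


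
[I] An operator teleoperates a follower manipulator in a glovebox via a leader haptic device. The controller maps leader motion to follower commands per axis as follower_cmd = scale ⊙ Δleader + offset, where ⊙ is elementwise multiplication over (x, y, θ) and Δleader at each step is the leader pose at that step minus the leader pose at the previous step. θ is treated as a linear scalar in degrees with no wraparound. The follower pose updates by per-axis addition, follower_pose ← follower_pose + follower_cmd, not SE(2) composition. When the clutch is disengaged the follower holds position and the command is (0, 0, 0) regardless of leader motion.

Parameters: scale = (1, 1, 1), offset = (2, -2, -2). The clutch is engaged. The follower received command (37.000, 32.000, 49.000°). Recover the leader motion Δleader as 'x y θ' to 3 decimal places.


35.000 34.000 51.000

axis x: (37.000 − 2) / (1) = 35.000
axis y: (32.000 − -2) / (1) = 34.000
axis θ: (49.000 − -2) / (1) = 51.000


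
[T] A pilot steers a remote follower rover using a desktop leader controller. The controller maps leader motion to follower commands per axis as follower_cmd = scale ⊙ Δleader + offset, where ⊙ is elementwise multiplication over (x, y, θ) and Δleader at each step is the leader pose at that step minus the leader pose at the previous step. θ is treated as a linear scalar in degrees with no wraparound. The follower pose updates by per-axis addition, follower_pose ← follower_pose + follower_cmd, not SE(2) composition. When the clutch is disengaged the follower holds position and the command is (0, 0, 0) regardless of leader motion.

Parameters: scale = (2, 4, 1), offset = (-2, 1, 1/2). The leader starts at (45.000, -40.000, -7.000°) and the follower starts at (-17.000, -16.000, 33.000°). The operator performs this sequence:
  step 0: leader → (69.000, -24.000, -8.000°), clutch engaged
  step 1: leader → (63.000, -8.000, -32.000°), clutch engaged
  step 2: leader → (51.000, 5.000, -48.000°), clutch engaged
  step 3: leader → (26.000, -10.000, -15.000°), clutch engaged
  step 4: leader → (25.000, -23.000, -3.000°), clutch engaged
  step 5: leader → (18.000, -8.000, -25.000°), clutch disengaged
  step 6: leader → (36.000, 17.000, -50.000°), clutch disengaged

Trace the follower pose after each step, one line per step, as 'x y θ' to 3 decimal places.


step 0: Δleader=(24.000, 16.000, -1.000°), engaged; cmd=(46.000, 65.000, -0.500°) → follower=(29.000, 49.000, 32.500°)
step 1: Δleader=(-6.000, 16.000, -24.000°), engaged; cmd=(-14.000, 65.000, -23.500°) → follower=(15.000, 114.000, 9.000°)
step 2: Δleader=(-12.000, 13.000, -16.000°), engaged; cmd=(-26.000, 53.000, -15.500°) → follower=(-11.000, 167.000, -6.500°)
step 3: Δleader=(-25.000, -15.000, 33.000°), engaged; cmd=(-52.000, -59.000, 33.500°) → follower=(-63.000, 108.000, 27.000°)
step 4: Δleader=(-1.000, -13.000, 12.000°), engaged; cmd=(-4.000, -51.000, 12.500°) → follower=(-67.000, 57.000, 39.500°)
step 5: Δleader=(-7.000, 15.000, -22.000°), disengaged; cmd=(0,0,0) → follower holds at (-67.000, 57.000, 39.500°)
step 6: Δleader=(18.000, 25.000, -25.000°), disengaged; cmd=(0,0,0) → follower holds at (-67.000, 57.000, 39.500°)

29.000 49.000 32.500
15.000 114.000 9.000
-11.000 167.000 -6.500
-63.000 108.000 27.000
-67.000 57.000 39.500
-67.000 57.000 39.500
-67.000 57.000 39.500


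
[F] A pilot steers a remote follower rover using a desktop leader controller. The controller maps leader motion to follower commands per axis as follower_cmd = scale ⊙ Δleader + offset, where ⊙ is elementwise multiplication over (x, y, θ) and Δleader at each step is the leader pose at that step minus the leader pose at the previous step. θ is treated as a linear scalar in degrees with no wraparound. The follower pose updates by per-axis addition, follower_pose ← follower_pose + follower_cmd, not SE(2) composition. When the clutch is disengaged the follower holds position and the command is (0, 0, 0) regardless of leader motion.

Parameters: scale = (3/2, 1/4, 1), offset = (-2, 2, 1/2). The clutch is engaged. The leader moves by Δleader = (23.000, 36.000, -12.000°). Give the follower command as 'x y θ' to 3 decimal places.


32.500 11.000 -11.500

axis x: 3/2·23.000 + -2 = 32.500
axis y: 1/4·36.000 + 2 = 11.000
axis θ: 1·-12.000 + 1/2 = -11.500


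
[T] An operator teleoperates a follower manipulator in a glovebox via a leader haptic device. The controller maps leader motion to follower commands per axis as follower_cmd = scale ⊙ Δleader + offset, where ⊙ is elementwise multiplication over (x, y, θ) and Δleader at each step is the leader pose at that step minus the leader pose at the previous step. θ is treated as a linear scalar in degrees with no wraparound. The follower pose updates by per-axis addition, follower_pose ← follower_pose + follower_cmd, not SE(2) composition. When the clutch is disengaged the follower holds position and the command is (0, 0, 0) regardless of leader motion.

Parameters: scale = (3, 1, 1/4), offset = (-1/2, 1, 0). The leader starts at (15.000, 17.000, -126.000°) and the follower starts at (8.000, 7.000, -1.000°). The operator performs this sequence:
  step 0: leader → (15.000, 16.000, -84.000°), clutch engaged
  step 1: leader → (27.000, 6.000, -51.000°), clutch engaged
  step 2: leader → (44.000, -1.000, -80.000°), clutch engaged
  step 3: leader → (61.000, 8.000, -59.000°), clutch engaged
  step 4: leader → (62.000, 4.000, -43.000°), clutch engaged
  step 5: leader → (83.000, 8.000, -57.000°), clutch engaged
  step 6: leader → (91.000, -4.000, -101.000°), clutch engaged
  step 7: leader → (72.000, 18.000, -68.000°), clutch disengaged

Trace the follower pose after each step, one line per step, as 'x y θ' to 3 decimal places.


7.500 7.000 9.500
43.000 -2.000 17.750
93.500 -8.000 10.500
144.000 2.000 15.750
146.500 -1.000 19.750
209.000 4.000 16.250
232.500 -7.000 5.250
232.500 -7.000 5.250

step 0: Δleader=(0.000, -1.000, 42.000°), engaged; cmd=(-0.500, 0.000, 10.500°) → follower=(7.500, 7.000, 9.500°)
step 1: Δleader=(12.000, -10.000, 33.000°), engaged; cmd=(35.500, -9.000, 8.250°) → follower=(43.000, -2.000, 17.750°)
step 2: Δleader=(17.000, -7.000, -29.000°), engaged; cmd=(50.500, -6.000, -7.250°) → follower=(93.500, -8.000, 10.500°)
step 3: Δleader=(17.000, 9.000, 21.000°), engaged; cmd=(50.500, 10.000, 5.250°) → follower=(144.000, 2.000, 15.750°)
step 4: Δleader=(1.000, -4.000, 16.000°), engaged; cmd=(2.500, -3.000, 4.000°) → follower=(146.500, -1.000, 19.750°)
step 5: Δleader=(21.000, 4.000, -14.000°), engaged; cmd=(62.500, 5.000, -3.500°) → follower=(209.000, 4.000, 16.250°)
step 6: Δleader=(8.000, -12.000, -44.000°), engaged; cmd=(23.500, -11.000, -11.000°) → follower=(232.500, -7.000, 5.250°)
step 7: Δleader=(-19.000, 22.000, 33.000°), disengaged; cmd=(0,0,0) → follower holds at (232.500, -7.000, 5.250°)


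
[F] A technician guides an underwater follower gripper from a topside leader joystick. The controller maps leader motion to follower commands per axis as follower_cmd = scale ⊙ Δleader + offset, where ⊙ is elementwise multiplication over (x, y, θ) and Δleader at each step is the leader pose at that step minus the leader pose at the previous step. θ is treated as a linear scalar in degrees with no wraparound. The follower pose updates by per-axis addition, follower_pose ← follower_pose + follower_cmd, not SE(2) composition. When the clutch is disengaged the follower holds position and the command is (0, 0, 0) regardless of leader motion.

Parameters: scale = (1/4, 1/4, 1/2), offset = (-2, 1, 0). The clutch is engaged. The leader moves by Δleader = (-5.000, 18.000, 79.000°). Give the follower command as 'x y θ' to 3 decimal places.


axis x: 1/4·-5.000 + -2 = -3.250
axis y: 1/4·18.000 + 1 = 5.500
axis θ: 1/2·79.000 + 0 = 39.500

-3.250 5.500 39.500


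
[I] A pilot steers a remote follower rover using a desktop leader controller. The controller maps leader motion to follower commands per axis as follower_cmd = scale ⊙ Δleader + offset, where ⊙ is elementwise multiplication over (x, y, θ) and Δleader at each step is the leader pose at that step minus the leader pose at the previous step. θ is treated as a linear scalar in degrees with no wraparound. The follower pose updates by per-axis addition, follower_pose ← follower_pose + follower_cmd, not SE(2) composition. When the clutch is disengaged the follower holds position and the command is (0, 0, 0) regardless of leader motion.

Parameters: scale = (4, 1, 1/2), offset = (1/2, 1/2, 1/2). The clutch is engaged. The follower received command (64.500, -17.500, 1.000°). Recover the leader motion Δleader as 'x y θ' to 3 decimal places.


16.000 -18.000 1.000

axis x: (64.500 − 1/2) / (4) = 16.000
axis y: (-17.500 − 1/2) / (1) = -18.000
axis θ: (1.000 − 1/2) / (1/2) = 1.000


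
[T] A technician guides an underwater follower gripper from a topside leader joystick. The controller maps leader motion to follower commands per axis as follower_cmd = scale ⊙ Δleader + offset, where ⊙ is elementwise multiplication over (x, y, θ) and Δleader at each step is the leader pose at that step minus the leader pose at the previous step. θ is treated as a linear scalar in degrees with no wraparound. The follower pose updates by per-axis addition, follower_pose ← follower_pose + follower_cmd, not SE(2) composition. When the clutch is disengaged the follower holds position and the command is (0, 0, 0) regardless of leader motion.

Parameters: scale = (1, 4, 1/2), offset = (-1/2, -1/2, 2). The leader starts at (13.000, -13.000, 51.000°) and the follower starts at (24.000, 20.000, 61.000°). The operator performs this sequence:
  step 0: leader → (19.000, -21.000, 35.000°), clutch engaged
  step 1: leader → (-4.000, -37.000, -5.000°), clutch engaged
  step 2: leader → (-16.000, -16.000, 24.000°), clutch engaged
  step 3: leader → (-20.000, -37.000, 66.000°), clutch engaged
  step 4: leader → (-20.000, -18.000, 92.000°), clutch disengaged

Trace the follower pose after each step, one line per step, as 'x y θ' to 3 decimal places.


step 0: Δleader=(6.000, -8.000, -16.000°), engaged; cmd=(5.500, -32.500, -6.000°) → follower=(29.500, -12.500, 55.000°)
step 1: Δleader=(-23.000, -16.000, -40.000°), engaged; cmd=(-23.500, -64.500, -18.000°) → follower=(6.000, -77.000, 37.000°)
step 2: Δleader=(-12.000, 21.000, 29.000°), engaged; cmd=(-12.500, 83.500, 16.500°) → follower=(-6.500, 6.500, 53.500°)
step 3: Δleader=(-4.000, -21.000, 42.000°), engaged; cmd=(-4.500, -84.500, 23.000°) → follower=(-11.000, -78.000, 76.500°)
step 4: Δleader=(0.000, 19.000, 26.000°), disengaged; cmd=(0,0,0) → follower holds at (-11.000, -78.000, 76.500°)

29.500 -12.500 55.000
6.000 -77.000 37.000
-6.500 6.500 53.500
-11.000 -78.000 76.500
-11.000 -78.000 76.500


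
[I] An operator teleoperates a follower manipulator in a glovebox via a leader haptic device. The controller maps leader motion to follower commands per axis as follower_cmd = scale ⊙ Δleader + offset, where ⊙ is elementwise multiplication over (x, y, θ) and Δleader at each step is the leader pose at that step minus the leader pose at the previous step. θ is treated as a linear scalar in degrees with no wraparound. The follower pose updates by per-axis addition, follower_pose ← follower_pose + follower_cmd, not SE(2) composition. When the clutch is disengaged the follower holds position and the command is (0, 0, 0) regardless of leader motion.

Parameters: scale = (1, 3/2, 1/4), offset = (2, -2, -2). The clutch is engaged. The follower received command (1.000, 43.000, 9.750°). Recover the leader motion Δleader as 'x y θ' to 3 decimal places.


axis x: (1.000 − 2) / (1) = -1.000
axis y: (43.000 − -2) / (3/2) = 30.000
axis θ: (9.750 − -2) / (1/4) = 47.000

-1.000 30.000 47.000


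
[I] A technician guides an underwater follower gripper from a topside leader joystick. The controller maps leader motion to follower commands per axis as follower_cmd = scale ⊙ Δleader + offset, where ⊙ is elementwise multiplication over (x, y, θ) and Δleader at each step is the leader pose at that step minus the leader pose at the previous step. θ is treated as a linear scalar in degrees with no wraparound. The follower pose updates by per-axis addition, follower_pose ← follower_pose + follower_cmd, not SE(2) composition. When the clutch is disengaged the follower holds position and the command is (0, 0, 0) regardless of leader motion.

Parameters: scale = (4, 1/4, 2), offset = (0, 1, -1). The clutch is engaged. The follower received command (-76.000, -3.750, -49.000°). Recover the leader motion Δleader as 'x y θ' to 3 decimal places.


-19.000 -19.000 -24.000

axis x: (-76.000 − 0) / (4) = -19.000
axis y: (-3.750 − 1) / (1/4) = -19.000
axis θ: (-49.000 − -1) / (2) = -24.000


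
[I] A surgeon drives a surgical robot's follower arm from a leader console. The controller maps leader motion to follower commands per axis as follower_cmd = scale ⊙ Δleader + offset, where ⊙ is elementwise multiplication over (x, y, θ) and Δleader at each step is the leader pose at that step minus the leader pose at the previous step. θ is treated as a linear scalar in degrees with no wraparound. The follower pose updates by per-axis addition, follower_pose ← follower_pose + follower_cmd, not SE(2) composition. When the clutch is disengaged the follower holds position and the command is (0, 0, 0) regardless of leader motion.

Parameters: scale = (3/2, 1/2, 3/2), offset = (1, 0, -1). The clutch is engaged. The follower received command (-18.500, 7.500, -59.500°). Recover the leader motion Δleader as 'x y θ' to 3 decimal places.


-13.000 15.000 -39.000

axis x: (-18.500 − 1) / (3/2) = -13.000
axis y: (7.500 − 0) / (1/2) = 15.000
axis θ: (-59.500 − -1) / (3/2) = -39.000


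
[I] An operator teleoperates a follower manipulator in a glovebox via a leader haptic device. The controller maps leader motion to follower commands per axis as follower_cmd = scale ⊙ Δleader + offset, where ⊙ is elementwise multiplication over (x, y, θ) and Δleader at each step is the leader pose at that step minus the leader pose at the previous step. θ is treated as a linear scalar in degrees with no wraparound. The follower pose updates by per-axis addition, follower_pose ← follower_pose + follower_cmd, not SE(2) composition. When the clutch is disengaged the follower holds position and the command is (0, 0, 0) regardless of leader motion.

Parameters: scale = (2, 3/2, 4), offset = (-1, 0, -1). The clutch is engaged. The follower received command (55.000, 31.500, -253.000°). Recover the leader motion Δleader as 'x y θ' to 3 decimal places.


28.000 21.000 -63.000

axis x: (55.000 − -1) / (2) = 28.000
axis y: (31.500 − 0) / (3/2) = 21.000
axis θ: (-253.000 − -1) / (4) = -63.000


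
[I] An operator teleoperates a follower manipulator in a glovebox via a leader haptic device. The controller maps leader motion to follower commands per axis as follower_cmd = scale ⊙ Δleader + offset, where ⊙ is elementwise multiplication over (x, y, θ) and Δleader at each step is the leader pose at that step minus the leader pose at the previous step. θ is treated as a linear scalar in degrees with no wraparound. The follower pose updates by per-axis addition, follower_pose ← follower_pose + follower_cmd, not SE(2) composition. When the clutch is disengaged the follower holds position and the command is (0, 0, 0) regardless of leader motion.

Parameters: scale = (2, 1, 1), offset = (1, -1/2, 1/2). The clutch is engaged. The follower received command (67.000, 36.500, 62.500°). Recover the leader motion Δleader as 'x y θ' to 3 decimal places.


33.000 37.000 62.000

axis x: (67.000 − 1) / (2) = 33.000
axis y: (36.500 − -1/2) / (1) = 37.000
axis θ: (62.500 − 1/2) / (1) = 62.000


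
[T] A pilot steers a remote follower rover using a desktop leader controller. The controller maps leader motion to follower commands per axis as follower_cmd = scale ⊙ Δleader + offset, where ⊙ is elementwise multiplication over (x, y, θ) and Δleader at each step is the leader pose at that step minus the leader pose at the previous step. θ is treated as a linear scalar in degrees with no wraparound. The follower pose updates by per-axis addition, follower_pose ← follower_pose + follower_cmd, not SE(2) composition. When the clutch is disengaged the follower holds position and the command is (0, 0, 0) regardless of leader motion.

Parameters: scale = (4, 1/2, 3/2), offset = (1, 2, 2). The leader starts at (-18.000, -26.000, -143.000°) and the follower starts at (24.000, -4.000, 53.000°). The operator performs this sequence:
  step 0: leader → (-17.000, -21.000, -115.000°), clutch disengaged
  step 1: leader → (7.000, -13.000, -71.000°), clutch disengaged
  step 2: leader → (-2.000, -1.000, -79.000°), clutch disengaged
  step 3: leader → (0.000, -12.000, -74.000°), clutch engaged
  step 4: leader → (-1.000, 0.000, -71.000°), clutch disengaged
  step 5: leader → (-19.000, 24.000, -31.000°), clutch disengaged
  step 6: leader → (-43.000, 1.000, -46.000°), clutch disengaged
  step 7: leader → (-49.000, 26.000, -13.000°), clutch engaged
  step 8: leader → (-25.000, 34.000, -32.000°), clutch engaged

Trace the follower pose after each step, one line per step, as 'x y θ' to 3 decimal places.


step 0: Δleader=(1.000, 5.000, 28.000°), disengaged; cmd=(0,0,0) → follower holds at (24.000, -4.000, 53.000°)
step 1: Δleader=(24.000, 8.000, 44.000°), disengaged; cmd=(0,0,0) → follower holds at (24.000, -4.000, 53.000°)
step 2: Δleader=(-9.000, 12.000, -8.000°), disengaged; cmd=(0,0,0) → follower holds at (24.000, -4.000, 53.000°)
step 3: Δleader=(2.000, -11.000, 5.000°), engaged; cmd=(9.000, -3.500, 9.500°) → follower=(33.000, -7.500, 62.500°)
step 4: Δleader=(-1.000, 12.000, 3.000°), disengaged; cmd=(0,0,0) → follower holds at (33.000, -7.500, 62.500°)
step 5: Δleader=(-18.000, 24.000, 40.000°), disengaged; cmd=(0,0,0) → follower holds at (33.000, -7.500, 62.500°)
step 6: Δleader=(-24.000, -23.000, -15.000°), disengaged; cmd=(0,0,0) → follower holds at (33.000, -7.500, 62.500°)
step 7: Δleader=(-6.000, 25.000, 33.000°), engaged; cmd=(-23.000, 14.500, 51.500°) → follower=(10.000, 7.000, 114.000°)
step 8: Δleader=(24.000, 8.000, -19.000°), engaged; cmd=(97.000, 6.000, -26.500°) → follower=(107.000, 13.000, 87.500°)

24.000 -4.000 53.000
24.000 -4.000 53.000
24.000 -4.000 53.000
33.000 -7.500 62.500
33.000 -7.500 62.500
33.000 -7.500 62.500
33.000 -7.500 62.500
10.000 7.000 114.000
107.000 13.000 87.500


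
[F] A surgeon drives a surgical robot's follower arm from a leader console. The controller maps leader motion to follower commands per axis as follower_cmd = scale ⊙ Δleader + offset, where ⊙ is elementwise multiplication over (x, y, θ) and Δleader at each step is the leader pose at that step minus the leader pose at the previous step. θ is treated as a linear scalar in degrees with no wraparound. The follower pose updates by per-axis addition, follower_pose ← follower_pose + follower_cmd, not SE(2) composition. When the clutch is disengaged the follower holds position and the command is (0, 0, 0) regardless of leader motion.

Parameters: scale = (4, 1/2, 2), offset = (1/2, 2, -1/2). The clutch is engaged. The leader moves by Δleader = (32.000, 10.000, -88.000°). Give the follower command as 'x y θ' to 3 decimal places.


axis x: 4·32.000 + 1/2 = 128.500
axis y: 1/2·10.000 + 2 = 7.000
axis θ: 2·-88.000 + -1/2 = -176.500

128.500 7.000 -176.500


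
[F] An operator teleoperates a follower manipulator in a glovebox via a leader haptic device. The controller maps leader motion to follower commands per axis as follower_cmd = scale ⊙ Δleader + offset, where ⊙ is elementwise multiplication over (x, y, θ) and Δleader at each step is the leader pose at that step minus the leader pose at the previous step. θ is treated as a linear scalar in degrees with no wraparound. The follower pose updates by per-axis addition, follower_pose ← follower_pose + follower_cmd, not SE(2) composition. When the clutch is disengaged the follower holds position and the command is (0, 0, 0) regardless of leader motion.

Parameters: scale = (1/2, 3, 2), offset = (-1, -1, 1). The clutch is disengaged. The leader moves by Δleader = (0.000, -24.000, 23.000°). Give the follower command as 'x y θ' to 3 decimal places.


clutch disengaged → follower holds; cmd = (0, 0, 0)

0.000 0.000 0.000


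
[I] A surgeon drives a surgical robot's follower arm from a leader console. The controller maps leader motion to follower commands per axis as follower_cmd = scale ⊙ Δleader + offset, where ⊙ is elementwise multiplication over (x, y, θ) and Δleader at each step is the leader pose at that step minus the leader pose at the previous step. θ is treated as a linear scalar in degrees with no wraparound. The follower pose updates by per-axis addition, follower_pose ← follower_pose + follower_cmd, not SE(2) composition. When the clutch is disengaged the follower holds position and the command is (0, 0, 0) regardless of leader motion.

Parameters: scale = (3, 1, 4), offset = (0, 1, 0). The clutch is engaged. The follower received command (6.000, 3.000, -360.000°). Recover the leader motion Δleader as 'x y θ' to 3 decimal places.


2.000 2.000 -90.000

axis x: (6.000 − 0) / (3) = 2.000
axis y: (3.000 − 1) / (1) = 2.000
axis θ: (-360.000 − 0) / (4) = -90.000


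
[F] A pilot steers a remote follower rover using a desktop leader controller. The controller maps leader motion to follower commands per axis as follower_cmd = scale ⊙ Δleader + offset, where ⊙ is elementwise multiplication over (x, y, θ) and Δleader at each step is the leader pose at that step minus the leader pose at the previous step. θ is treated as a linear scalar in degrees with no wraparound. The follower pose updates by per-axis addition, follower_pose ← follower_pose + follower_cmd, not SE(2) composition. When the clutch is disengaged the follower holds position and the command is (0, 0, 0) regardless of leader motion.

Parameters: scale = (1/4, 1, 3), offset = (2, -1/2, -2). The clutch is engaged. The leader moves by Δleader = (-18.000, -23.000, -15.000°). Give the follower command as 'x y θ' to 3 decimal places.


-2.500 -23.500 -47.000

axis x: 1/4·-18.000 + 2 = -2.500
axis y: 1·-23.000 + -1/2 = -23.500
axis θ: 3·-15.000 + -2 = -47.000


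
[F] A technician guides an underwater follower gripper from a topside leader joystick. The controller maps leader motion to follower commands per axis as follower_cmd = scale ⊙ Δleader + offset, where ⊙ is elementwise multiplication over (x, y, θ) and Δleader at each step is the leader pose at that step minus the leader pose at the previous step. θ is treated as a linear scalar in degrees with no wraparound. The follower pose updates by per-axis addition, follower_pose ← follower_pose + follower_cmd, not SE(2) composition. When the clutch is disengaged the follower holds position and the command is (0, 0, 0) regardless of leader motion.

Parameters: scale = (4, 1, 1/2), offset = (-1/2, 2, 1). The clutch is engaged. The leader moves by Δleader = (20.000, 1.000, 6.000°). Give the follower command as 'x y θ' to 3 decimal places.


axis x: 4·20.000 + -1/2 = 79.500
axis y: 1·1.000 + 2 = 3.000
axis θ: 1/2·6.000 + 1 = 4.000

79.500 3.000 4.000


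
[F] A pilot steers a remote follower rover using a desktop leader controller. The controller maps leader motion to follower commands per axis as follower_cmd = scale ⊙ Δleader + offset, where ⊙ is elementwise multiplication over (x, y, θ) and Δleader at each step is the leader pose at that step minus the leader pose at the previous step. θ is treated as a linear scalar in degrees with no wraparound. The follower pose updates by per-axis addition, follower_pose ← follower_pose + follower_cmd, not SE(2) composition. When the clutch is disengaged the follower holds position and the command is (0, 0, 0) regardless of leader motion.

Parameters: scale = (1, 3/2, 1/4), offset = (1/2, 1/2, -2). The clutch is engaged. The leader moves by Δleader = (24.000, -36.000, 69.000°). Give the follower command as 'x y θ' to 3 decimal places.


24.500 -53.500 15.250

axis x: 1·24.000 + 1/2 = 24.500
axis y: 3/2·-36.000 + 1/2 = -53.500
axis θ: 1/4·69.000 + -2 = 15.250


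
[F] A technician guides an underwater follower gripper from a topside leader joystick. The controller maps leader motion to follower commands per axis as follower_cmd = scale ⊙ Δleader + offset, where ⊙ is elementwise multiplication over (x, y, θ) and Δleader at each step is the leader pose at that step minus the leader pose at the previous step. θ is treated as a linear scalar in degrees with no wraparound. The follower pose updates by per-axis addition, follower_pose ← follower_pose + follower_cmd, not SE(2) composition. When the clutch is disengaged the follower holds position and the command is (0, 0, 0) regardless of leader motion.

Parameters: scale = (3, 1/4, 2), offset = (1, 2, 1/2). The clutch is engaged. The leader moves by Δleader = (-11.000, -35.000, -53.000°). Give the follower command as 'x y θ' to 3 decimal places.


-32.000 -6.750 -105.500

axis x: 3·-11.000 + 1 = -32.000
axis y: 1/4·-35.000 + 2 = -6.750
axis θ: 2·-53.000 + 1/2 = -105.500


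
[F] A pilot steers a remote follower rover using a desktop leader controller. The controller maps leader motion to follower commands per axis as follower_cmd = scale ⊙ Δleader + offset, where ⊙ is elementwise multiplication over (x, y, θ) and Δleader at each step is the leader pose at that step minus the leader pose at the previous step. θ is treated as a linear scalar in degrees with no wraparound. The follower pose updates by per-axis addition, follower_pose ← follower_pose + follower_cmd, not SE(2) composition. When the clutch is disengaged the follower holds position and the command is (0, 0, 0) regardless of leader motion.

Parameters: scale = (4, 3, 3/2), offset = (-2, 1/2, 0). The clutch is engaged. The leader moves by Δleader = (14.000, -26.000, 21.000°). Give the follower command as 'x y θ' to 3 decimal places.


54.000 -77.500 31.500

axis x: 4·14.000 + -2 = 54.000
axis y: 3·-26.000 + 1/2 = -77.500
axis θ: 3/2·21.000 + 0 = 31.500


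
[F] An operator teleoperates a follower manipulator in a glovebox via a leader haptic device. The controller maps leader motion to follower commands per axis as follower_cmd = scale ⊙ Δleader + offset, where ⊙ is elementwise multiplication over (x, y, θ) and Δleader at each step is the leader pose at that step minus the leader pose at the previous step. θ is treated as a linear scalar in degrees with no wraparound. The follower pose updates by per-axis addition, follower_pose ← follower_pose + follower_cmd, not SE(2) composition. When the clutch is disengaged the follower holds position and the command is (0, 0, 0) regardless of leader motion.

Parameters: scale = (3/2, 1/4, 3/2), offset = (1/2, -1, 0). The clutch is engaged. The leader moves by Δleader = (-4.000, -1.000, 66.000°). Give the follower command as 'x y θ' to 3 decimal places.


axis x: 3/2·-4.000 + 1/2 = -5.500
axis y: 1/4·-1.000 + -1 = -1.250
axis θ: 3/2·66.000 + 0 = 99.000

-5.500 -1.250 99.000


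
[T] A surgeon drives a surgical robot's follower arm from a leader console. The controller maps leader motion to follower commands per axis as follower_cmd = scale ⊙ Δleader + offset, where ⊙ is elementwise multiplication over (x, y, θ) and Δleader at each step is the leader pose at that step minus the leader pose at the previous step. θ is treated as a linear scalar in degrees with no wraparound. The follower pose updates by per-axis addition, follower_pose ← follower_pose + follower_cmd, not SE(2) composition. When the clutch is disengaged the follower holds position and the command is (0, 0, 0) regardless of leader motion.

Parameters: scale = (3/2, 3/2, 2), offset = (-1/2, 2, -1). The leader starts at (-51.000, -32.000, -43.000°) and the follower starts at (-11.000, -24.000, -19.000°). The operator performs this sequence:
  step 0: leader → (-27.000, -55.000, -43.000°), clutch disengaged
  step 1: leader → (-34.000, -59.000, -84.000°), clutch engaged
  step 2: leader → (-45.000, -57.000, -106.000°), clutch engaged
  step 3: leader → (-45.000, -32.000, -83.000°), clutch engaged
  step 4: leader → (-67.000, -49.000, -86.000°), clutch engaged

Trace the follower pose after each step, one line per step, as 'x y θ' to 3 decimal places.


step 0: Δleader=(24.000, -23.000, 0.000°), disengaged; cmd=(0,0,0) → follower holds at (-11.000, -24.000, -19.000°)
step 1: Δleader=(-7.000, -4.000, -41.000°), engaged; cmd=(-11.000, -4.000, -83.000°) → follower=(-22.000, -28.000, -102.000°)
step 2: Δleader=(-11.000, 2.000, -22.000°), engaged; cmd=(-17.000, 5.000, -45.000°) → follower=(-39.000, -23.000, -147.000°)
step 3: Δleader=(0.000, 25.000, 23.000°), engaged; cmd=(-0.500, 39.500, 45.000°) → follower=(-39.500, 16.500, -102.000°)
step 4: Δleader=(-22.000, -17.000, -3.000°), engaged; cmd=(-33.500, -23.500, -7.000°) → follower=(-73.000, -7.000, -109.000°)

-11.000 -24.000 -19.000
-22.000 -28.000 -102.000
-39.000 -23.000 -147.000
-39.500 16.500 -102.000
-73.000 -7.000 -109.000


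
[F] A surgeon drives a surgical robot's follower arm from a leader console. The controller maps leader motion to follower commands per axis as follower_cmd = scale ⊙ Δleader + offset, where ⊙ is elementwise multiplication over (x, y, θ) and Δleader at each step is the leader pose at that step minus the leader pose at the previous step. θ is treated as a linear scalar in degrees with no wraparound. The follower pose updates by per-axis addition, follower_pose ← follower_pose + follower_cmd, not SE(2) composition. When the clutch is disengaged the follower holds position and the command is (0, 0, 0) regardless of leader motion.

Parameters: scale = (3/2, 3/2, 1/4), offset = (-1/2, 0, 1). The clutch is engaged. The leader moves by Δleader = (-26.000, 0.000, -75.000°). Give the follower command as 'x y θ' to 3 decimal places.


axis x: 3/2·-26.000 + -1/2 = -39.500
axis y: 3/2·0.000 + 0 = 0.000
axis θ: 1/4·-75.000 + 1 = -17.750

-39.500 0.000 -17.750


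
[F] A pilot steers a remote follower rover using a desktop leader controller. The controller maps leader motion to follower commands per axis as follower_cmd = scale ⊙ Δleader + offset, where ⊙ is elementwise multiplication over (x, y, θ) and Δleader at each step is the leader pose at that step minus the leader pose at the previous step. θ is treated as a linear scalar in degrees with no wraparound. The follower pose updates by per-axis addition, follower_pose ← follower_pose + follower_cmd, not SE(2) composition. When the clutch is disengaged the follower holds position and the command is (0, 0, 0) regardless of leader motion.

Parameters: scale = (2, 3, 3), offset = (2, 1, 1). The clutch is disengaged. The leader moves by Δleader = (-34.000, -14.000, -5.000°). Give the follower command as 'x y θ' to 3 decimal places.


0.000 0.000 0.000

clutch disengaged → follower holds; cmd = (0, 0, 0)


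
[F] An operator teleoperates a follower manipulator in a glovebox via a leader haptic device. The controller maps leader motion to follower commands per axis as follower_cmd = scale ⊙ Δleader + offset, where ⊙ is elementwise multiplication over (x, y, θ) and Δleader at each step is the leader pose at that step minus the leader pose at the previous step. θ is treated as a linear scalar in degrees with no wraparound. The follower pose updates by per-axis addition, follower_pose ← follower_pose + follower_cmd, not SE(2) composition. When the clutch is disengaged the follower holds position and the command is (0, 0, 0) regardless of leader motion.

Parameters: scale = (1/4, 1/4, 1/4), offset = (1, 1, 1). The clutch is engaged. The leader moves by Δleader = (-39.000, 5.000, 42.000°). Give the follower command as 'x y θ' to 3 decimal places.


axis x: 1/4·-39.000 + 1 = -8.750
axis y: 1/4·5.000 + 1 = 2.250
axis θ: 1/4·42.000 + 1 = 11.500

-8.750 2.250 11.500


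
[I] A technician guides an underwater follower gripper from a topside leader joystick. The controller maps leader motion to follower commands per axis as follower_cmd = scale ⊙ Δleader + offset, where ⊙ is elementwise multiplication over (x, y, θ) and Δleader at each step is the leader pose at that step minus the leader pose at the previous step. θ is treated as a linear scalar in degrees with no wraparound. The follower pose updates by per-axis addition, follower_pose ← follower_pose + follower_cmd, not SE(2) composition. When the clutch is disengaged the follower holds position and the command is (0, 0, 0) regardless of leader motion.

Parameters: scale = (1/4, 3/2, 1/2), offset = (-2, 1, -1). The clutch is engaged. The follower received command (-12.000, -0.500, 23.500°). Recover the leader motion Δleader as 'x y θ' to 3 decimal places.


axis x: (-12.000 − -2) / (1/4) = -40.000
axis y: (-0.500 − 1) / (3/2) = -1.000
axis θ: (23.500 − -1) / (1/2) = 49.000

-40.000 -1.000 49.000


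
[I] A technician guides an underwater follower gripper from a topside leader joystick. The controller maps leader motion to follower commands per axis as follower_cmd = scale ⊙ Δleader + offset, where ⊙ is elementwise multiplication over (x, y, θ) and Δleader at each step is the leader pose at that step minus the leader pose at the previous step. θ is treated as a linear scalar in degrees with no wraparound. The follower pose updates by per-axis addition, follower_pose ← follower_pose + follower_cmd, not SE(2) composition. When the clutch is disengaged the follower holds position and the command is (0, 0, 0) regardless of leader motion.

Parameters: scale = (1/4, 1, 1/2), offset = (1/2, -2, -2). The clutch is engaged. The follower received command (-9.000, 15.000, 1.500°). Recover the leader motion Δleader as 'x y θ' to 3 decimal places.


-38.000 17.000 7.000

axis x: (-9.000 − 1/2) / (1/4) = -38.000
axis y: (15.000 − -2) / (1) = 17.000
axis θ: (1.500 − -2) / (1/2) = 7.000


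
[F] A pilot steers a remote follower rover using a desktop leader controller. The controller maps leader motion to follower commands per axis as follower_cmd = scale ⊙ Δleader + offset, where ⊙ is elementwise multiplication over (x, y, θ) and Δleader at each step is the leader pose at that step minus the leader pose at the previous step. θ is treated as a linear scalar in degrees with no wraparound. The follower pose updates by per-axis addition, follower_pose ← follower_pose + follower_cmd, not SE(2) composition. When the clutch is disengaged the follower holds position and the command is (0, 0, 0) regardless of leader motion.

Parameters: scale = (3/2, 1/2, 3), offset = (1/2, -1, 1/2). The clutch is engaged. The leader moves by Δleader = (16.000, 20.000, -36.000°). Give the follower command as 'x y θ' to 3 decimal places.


24.500 9.000 -107.500

axis x: 3/2·16.000 + 1/2 = 24.500
axis y: 1/2·20.000 + -1 = 9.000
axis θ: 3·-36.000 + 1/2 = -107.500


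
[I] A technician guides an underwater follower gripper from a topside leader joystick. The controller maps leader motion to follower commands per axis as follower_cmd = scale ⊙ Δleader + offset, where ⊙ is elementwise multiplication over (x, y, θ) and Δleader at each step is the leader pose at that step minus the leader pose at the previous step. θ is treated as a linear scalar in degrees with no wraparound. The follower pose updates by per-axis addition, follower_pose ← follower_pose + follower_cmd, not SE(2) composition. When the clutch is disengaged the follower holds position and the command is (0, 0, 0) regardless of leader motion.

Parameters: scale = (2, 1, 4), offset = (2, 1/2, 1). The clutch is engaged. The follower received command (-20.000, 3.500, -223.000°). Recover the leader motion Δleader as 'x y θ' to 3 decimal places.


axis x: (-20.000 − 2) / (2) = -11.000
axis y: (3.500 − 1/2) / (1) = 3.000
axis θ: (-223.000 − 1) / (4) = -56.000

-11.000 3.000 -56.000


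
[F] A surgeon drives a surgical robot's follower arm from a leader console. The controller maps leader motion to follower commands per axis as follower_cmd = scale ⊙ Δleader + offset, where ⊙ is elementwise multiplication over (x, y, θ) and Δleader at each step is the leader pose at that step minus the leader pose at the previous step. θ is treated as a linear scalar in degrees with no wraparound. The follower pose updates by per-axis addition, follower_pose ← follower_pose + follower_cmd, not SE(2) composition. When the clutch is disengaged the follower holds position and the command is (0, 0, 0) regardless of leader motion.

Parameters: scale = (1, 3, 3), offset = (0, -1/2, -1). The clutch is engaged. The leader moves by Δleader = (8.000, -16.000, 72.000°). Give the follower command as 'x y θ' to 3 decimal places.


axis x: 1·8.000 + 0 = 8.000
axis y: 3·-16.000 + -1/2 = -48.500
axis θ: 3·72.000 + -1 = 215.000

8.000 -48.500 215.000


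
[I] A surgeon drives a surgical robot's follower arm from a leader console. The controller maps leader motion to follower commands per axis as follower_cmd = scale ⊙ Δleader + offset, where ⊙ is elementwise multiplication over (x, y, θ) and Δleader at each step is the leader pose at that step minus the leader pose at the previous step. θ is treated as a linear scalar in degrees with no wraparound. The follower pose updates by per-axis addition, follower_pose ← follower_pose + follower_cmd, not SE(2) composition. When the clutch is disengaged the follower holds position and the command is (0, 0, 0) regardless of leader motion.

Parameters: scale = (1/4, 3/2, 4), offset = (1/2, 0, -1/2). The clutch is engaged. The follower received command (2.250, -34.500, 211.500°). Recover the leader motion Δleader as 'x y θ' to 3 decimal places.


7.000 -23.000 53.000

axis x: (2.250 − 1/2) / (1/4) = 7.000
axis y: (-34.500 − 0) / (3/2) = -23.000
axis θ: (211.500 − -1/2) / (4) = 53.000
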